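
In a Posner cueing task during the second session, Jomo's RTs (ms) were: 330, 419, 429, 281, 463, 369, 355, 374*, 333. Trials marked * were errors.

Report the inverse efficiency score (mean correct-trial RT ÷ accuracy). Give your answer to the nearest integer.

419 ms

Correct trials (n=8): 330, 419, 429, 281, 463, 369, 355, 333
Mean correct RT = 2979/8 = 372.3750 ms
Proportion correct = 8/9
IES = 372.3750 / (8/9) = 418.922 ms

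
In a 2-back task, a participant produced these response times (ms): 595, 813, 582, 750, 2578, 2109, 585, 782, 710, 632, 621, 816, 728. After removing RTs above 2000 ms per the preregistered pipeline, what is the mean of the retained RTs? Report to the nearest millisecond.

692 ms

Excluded: 2109, 2578
Retained (n=11): Σ = 7614
Mean = 7614/11 = 692.1818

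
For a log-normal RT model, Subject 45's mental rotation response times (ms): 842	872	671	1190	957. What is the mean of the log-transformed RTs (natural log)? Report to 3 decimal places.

6.792

ln(RT): 6.7358, 6.7708, 6.5088, 7.0817, 6.8638
Σ ln(RT) = 33.9609
Mean = 33.9609/5 = 6.79217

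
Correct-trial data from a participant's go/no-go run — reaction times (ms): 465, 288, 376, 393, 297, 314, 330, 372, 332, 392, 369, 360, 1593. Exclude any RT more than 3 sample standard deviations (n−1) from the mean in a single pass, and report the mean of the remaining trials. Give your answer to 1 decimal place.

n = 13, ΣRT = 5881, M = 452.385
Σ(x−M)² = 1435907.08; s = √(1435907.08/12) = 345.918
Cutoffs: 452.385 ± 3·345.918 → [-585.4, 1490.1]
Outside: 1593 → excluded.
Retained (n=12): Σ = 4288, mean = 4288/12 = 357.333

357.3 ms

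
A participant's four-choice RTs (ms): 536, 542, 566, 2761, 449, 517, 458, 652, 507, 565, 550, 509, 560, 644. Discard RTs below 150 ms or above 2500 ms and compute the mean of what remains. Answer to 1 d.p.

Excluded: 2761
Retained (n=13): Σ = 7055
Mean = 7055/13 = 542.6923

542.7 ms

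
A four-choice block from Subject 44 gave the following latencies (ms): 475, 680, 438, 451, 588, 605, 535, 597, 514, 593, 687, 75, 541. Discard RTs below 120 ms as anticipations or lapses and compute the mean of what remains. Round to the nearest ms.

559 ms

Excluded: 75
Retained (n=12): Σ = 6704
Mean = 6704/12 = 558.6667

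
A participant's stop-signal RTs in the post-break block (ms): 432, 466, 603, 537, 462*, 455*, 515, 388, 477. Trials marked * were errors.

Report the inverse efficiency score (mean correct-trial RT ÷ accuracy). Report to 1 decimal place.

Correct trials (n=7): 432, 466, 603, 537, 515, 388, 477
Mean correct RT = 3418/7 = 488.2857 ms
Proportion correct = 7/9
IES = 488.2857 / (7/9) = 627.796 ms

627.8 ms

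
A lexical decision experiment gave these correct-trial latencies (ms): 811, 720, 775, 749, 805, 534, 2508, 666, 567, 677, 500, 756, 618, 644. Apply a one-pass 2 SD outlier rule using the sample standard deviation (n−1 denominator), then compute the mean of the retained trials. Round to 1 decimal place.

678.6 ms

n = 14, ΣRT = 11330, M = 809.286
Σ(x−M)² = 3233354.86; s = √(3233354.86/13) = 498.718
Cutoffs: 809.286 ± 2·498.718 → [-188.2, 1806.7]
Outside: 2508 → excluded.
Retained (n=13): Σ = 8822, mean = 8822/13 = 678.615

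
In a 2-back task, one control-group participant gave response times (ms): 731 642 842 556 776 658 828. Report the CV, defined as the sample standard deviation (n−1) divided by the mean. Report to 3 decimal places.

0.147

n = 7, Σ = 5033, M = 719.0000
Σ(x−M)² = 66622.000; s = √(66622.000/6) = 105.3739
CV = 105.3739 / 719.0000 = 0.14656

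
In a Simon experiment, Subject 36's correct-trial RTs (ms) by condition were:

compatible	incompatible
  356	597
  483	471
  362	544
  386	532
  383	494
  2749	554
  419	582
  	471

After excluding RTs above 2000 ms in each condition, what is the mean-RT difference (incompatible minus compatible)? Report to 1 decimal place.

132.5 ms

compatible: exclude 2749
M(compatible) = 2389/6 = 398.167
M(incompatible) = 4245/8 = 530.625
Difference = 530.625 − 398.167 = 132.458 ms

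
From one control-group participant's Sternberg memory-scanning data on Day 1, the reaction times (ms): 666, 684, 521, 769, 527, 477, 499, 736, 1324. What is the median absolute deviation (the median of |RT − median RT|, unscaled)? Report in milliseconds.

Sorted: 477, 499, 521, 527, 666, 684, 736, 769, 1324 → median = 666
|x − 666|: 0, 18, 145, 103, 139, 189, 167, 70, 658
Sorted deviations: 0, 18, 70, 103, 139, 145, 167, 189, 658 → MAD = 139

139 ms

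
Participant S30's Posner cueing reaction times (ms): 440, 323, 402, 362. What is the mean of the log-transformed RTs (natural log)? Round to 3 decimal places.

5.938

ln(RT): 6.0868, 5.7777, 5.9965, 5.8916
Σ ln(RT) = 23.7525
Mean = 23.7525/4 = 5.93813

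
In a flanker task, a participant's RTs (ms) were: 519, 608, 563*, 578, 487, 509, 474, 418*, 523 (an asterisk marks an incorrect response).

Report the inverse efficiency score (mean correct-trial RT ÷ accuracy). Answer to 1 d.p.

679.2 ms

Correct trials (n=7): 519, 608, 578, 487, 509, 474, 523
Mean correct RT = 3698/7 = 528.2857 ms
Proportion correct = 7/9
IES = 528.2857 / (7/9) = 679.224 ms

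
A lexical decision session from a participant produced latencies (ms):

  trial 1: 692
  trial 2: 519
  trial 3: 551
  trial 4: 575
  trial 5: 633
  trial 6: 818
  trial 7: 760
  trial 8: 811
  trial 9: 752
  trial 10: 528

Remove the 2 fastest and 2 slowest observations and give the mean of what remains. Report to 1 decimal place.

Sorted: 519, 528, 551, 575, 633, 692, 752, 760, 811, 818
Drop lowest 2 (519, 528) and highest 2 (811, 818)
Remaining (n=6): Σ = 3963, mean = 3963/6 = 660.500

660.5 ms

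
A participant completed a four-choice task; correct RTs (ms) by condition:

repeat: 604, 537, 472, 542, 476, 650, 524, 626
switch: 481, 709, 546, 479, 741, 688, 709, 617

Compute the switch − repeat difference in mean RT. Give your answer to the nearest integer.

M(repeat) = 4431/8 = 553.875
M(switch) = 4970/8 = 621.250
Difference = 621.250 − 553.875 = 67.375 ms

67 ms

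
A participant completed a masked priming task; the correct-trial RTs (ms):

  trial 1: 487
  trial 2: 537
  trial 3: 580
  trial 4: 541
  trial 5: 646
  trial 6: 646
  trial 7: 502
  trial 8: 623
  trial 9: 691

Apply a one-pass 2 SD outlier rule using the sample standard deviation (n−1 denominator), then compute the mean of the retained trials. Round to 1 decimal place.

n = 9, ΣRT = 5253, M = 583.667
Σ(x−M)² = 40864.00; s = √(40864.00/8) = 71.470
Cutoffs: 583.667 ± 2·71.470 → [440.7, 726.6]
No RTs fall outside the cutoffs; all 9 retained. Mean = 5253/9 = 583.667

583.7 ms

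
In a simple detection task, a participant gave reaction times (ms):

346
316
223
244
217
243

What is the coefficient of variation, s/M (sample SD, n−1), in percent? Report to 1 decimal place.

20.1%

n = 6, Σ = 1589, M = 264.8333
Σ(x−M)² = 14154.833; s = √(14154.833/5) = 53.2068
CV = 53.2068 / 264.8333 = 0.20091 = 20.091%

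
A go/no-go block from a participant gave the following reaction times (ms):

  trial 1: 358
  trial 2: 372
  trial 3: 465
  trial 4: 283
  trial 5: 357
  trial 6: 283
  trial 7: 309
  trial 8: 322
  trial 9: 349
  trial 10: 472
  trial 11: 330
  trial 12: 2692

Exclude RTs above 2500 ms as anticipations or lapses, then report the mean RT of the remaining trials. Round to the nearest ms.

Excluded: 2692
Retained (n=11): Σ = 3900
Mean = 3900/11 = 354.5455

355 ms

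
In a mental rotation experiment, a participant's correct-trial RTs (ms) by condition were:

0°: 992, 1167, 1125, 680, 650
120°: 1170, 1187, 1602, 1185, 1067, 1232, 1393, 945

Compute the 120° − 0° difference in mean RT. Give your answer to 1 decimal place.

299.8 ms

M(0°) = 4614/5 = 922.800
M(120°) = 9781/8 = 1222.625
Difference = 1222.625 − 922.800 = 299.825 ms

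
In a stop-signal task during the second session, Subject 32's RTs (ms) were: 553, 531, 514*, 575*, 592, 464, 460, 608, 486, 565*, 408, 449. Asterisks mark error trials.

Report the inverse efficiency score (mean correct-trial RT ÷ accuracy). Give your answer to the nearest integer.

674 ms

Correct trials (n=9): 553, 531, 592, 464, 460, 608, 486, 408, 449
Mean correct RT = 4551/9 = 505.6667 ms
Proportion correct = 9/12
IES = 505.6667 / (9/12) = 674.222 ms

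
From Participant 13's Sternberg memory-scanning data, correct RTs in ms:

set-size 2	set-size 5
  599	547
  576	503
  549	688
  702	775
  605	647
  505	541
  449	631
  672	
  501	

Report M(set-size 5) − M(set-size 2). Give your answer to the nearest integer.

M(set-size 2) = 5158/9 = 573.111
M(set-size 5) = 4332/7 = 618.857
Difference = 618.857 − 573.111 = 45.746 ms

46 ms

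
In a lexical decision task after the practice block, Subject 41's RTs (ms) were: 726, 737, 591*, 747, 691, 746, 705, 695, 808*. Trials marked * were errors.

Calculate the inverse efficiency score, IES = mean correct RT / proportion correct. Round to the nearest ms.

927 ms

Correct trials (n=7): 726, 737, 747, 691, 746, 705, 695
Mean correct RT = 5047/7 = 721.0000 ms
Proportion correct = 7/9
IES = 721.0000 / (7/9) = 927.000 ms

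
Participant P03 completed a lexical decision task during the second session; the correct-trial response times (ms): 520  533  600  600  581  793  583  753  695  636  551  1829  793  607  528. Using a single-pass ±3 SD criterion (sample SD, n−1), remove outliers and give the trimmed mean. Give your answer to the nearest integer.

627 ms

n = 15, ΣRT = 10602, M = 706.800
Σ(x−M)² = 1466748.40; s = √(1466748.40/14) = 323.678
Cutoffs: 706.800 ± 3·323.678 → [-264.2, 1677.8]
Outside: 1829 → excluded.
Retained (n=14): Σ = 8773, mean = 8773/14 = 626.643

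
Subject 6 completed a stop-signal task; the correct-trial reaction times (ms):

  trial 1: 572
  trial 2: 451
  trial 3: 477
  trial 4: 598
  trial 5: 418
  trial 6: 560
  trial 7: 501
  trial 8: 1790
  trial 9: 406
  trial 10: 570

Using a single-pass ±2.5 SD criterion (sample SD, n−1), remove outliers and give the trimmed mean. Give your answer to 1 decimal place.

n = 10, ΣRT = 6343, M = 634.300
Σ(x−M)² = 1525514.10; s = √(1525514.10/9) = 411.706
Cutoffs: 634.300 ± 2.5·411.706 → [-395.0, 1663.6]
Outside: 1790 → excluded.
Retained (n=9): Σ = 4553, mean = 4553/9 = 505.889

505.9 ms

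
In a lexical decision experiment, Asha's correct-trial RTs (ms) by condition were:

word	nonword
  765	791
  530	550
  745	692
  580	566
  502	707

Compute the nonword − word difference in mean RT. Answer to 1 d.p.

M(word) = 3122/5 = 624.400
M(nonword) = 3306/5 = 661.200
Difference = 661.200 − 624.400 = 36.800 ms

36.8 ms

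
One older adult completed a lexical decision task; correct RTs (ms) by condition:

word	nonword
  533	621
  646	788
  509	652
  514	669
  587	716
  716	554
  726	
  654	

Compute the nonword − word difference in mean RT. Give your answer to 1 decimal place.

56.0 ms

M(word) = 4885/8 = 610.625
M(nonword) = 4000/6 = 666.667
Difference = 666.667 − 610.625 = 56.042 ms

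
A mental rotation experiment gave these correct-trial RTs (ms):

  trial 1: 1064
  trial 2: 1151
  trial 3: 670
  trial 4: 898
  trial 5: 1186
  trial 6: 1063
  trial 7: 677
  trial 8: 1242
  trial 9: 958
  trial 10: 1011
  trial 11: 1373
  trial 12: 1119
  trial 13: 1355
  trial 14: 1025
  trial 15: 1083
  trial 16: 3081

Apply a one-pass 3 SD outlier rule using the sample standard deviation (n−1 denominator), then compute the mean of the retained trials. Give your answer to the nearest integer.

n = 16, ΣRT = 18956, M = 1184.750
Σ(x−M)² = 4420813.00; s = √(4420813.00/15) = 542.882
Cutoffs: 1184.750 ± 3·542.882 → [-443.9, 2813.4]
Outside: 3081 → excluded.
Retained (n=15): Σ = 15875, mean = 15875/15 = 1058.333

1058 ms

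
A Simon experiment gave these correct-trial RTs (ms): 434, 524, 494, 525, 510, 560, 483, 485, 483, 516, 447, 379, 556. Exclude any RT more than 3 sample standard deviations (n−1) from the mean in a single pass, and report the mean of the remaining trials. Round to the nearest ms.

n = 13, ΣRT = 6396, M = 492.000
Σ(x−M)² = 30106.00; s = √(30106.00/12) = 50.088
Cutoffs: 492.000 ± 3·50.088 → [341.7, 642.3]
No RTs fall outside the cutoffs; all 13 retained. Mean = 6396/13 = 492.000

492 ms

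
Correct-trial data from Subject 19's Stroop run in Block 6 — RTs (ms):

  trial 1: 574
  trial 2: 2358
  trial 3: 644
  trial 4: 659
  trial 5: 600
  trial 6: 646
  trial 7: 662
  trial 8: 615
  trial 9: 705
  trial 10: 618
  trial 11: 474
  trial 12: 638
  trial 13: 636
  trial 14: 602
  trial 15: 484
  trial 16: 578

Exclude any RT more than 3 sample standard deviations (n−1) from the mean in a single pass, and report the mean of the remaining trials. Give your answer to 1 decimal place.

n = 16, ΣRT = 11493, M = 718.312
Σ(x−M)² = 2922785.44; s = √(2922785.44/15) = 441.421
Cutoffs: 718.312 ± 3·441.421 → [-606.0, 2042.6]
Outside: 2358 → excluded.
Retained (n=15): Σ = 9135, mean = 9135/15 = 609.000

609.0 ms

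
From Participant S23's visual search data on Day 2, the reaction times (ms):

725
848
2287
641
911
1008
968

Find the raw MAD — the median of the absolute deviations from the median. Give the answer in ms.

97 ms

Sorted: 641, 725, 848, 911, 968, 1008, 2287 → median = 911
|x − 911|: 186, 63, 1376, 270, 0, 97, 57
Sorted deviations: 0, 57, 63, 97, 186, 270, 1376 → MAD = 97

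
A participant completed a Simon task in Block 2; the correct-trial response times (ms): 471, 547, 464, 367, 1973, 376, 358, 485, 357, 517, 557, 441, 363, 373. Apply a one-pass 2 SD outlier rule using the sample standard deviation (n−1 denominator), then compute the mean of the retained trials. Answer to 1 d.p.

436.6 ms

n = 14, ΣRT = 7649, M = 546.357
Σ(x−M)² = 2259809.21; s = √(2259809.21/13) = 416.931
Cutoffs: 546.357 ± 2·416.931 → [-287.5, 1380.2]
Outside: 1973 → excluded.
Retained (n=13): Σ = 5676, mean = 5676/13 = 436.615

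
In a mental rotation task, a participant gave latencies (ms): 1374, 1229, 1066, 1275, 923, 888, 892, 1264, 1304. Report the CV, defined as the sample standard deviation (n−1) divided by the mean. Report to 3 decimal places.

n = 9, Σ = 10215, M = 1135.0000
Σ(x−M)² = 300522.000; s = √(300522.000/8) = 193.8176
CV = 193.8176 / 1135.0000 = 0.17076

0.171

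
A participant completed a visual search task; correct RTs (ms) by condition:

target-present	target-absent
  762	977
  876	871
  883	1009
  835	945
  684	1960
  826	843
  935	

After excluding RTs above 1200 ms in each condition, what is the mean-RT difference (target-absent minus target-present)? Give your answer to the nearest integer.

target-absent: exclude 1960
M(target-present) = 5801/7 = 828.714
M(target-absent) = 4645/5 = 929.000
Difference = 929.000 − 828.714 = 100.286 ms

100 ms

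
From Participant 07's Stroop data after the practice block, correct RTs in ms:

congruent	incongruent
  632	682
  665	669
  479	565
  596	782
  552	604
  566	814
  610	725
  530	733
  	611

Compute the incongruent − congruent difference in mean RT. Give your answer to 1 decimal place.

108.5 ms

M(congruent) = 4630/8 = 578.750
M(incongruent) = 6185/9 = 687.222
Difference = 687.222 − 578.750 = 108.472 ms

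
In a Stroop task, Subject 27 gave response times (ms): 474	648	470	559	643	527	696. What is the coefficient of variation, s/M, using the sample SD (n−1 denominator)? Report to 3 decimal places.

0.156

n = 7, Σ = 4017, M = 573.8571
Σ(x−M)² = 48370.857; s = √(48370.857/6) = 89.7876
CV = 89.7876 / 573.8571 = 0.15646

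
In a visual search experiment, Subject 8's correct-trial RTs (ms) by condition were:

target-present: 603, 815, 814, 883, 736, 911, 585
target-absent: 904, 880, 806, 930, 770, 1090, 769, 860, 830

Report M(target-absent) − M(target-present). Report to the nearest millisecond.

107 ms

M(target-present) = 5347/7 = 763.857
M(target-absent) = 7839/9 = 871.000
Difference = 871.000 − 763.857 = 107.143 ms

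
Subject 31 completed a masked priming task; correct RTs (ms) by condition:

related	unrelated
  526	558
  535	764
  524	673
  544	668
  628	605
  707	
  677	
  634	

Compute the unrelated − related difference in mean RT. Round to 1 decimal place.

M(related) = 4775/8 = 596.875
M(unrelated) = 3268/5 = 653.600
Difference = 653.600 − 596.875 = 56.725 ms

56.7 ms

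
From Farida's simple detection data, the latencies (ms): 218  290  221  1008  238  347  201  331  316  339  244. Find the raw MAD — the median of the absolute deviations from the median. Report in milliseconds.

52 ms

Sorted: 201, 218, 221, 238, 244, 290, 316, 331, 339, 347, 1008 → median = 290
|x − 290|: 72, 0, 69, 718, 52, 57, 89, 41, 26, 49, 46
Sorted deviations: 0, 26, 41, 46, 49, 52, 57, 69, 72, 89, 718 → MAD = 52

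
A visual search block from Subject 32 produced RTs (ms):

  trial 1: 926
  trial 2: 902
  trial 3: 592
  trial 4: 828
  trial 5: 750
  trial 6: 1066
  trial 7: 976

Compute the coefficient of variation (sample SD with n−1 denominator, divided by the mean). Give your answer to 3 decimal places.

0.181

n = 7, Σ = 6040, M = 862.8571
Σ(x−M)² = 146902.857; s = √(146902.857/6) = 156.4730
CV = 156.4730 / 862.8571 = 0.18134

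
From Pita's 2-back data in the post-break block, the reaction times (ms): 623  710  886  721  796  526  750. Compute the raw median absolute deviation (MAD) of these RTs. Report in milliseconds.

75 ms

Sorted: 526, 623, 710, 721, 750, 796, 886 → median = 721
|x − 721|: 98, 11, 165, 0, 75, 195, 29
Sorted deviations: 0, 11, 29, 75, 98, 165, 195 → MAD = 75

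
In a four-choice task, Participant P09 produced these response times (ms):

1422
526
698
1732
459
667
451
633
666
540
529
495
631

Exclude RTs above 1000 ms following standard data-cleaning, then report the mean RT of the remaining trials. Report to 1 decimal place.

Excluded: 1422, 1732
Retained (n=11): Σ = 6295
Mean = 6295/11 = 572.2727

572.3 ms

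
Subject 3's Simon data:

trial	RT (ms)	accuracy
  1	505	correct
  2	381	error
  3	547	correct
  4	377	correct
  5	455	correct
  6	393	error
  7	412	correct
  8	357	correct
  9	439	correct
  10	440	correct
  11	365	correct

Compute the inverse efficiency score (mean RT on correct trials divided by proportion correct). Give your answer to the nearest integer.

529 ms

Correct trials (n=9): 505, 547, 377, 455, 412, 357, 439, 440, 365
Mean correct RT = 3897/9 = 433.0000 ms
Proportion correct = 9/11
IES = 433.0000 / (9/11) = 529.222 ms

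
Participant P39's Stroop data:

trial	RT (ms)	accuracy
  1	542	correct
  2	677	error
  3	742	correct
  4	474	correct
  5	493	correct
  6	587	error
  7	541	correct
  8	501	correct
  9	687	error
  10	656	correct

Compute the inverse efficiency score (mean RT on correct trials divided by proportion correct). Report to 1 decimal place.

Correct trials (n=7): 542, 742, 474, 493, 541, 501, 656
Mean correct RT = 3949/7 = 564.1429 ms
Proportion correct = 7/10
IES = 564.1429 / (7/10) = 805.918 ms

805.9 ms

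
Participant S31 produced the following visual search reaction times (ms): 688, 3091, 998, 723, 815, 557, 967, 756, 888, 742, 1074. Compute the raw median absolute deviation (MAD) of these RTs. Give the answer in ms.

Sorted: 557, 688, 723, 742, 756, 815, 888, 967, 998, 1074, 3091 → median = 815
|x − 815|: 127, 2276, 183, 92, 0, 258, 152, 59, 73, 73, 259
Sorted deviations: 0, 59, 73, 73, 92, 127, 152, 183, 258, 259, 2276 → MAD = 127

127 ms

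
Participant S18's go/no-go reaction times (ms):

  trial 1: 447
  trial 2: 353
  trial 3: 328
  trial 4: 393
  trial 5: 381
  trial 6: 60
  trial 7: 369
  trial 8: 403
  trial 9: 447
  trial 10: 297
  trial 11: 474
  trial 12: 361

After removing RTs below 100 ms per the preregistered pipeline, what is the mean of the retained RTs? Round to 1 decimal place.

386.6 ms

Excluded: 60
Retained (n=11): Σ = 4253
Mean = 4253/11 = 386.6364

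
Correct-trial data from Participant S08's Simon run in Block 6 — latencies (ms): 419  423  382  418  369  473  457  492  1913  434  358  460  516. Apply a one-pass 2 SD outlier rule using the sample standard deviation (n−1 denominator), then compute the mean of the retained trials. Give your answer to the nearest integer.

433 ms

n = 13, ΣRT = 7114, M = 547.231
Σ(x−M)² = 2046886.31; s = √(2046886.31/12) = 413.006
Cutoffs: 547.231 ± 2·413.006 → [-278.8, 1373.2]
Outside: 1913 → excluded.
Retained (n=12): Σ = 5201, mean = 5201/12 = 433.417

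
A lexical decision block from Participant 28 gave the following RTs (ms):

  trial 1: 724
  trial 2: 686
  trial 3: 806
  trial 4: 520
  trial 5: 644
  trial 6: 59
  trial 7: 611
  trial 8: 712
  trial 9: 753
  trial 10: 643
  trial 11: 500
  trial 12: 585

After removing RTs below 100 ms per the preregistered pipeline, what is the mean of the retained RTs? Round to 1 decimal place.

Excluded: 59
Retained (n=11): Σ = 7184
Mean = 7184/11 = 653.0909

653.1 ms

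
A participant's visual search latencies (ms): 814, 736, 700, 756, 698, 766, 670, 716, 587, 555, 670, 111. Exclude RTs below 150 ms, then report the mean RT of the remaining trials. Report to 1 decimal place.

Excluded: 111
Retained (n=11): Σ = 7668
Mean = 7668/11 = 697.0909

697.1 ms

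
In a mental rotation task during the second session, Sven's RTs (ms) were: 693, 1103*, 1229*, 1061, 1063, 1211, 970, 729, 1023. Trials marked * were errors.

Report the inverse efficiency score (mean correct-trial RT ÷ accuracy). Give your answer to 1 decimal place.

Correct trials (n=7): 693, 1061, 1063, 1211, 970, 729, 1023
Mean correct RT = 6750/7 = 964.2857 ms
Proportion correct = 7/9
IES = 964.2857 / (7/9) = 1239.796 ms

1239.8 ms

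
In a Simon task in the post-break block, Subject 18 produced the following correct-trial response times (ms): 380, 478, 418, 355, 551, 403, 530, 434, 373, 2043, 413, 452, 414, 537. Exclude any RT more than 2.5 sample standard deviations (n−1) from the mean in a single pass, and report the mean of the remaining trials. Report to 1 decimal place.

441.4 ms

n = 14, ΣRT = 7781, M = 555.786
Σ(x−M)² = 2431946.36; s = √(2431946.36/13) = 432.519
Cutoffs: 555.786 ± 2.5·432.519 → [-525.5, 1637.1]
Outside: 2043 → excluded.
Retained (n=13): Σ = 5738, mean = 5738/13 = 441.385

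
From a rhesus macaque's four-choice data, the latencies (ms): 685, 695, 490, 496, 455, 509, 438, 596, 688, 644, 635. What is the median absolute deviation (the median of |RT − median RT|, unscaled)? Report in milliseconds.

92 ms

Sorted: 438, 455, 490, 496, 509, 596, 635, 644, 685, 688, 695 → median = 596
|x − 596|: 89, 99, 106, 100, 141, 87, 158, 0, 92, 48, 39
Sorted deviations: 0, 39, 48, 87, 89, 92, 99, 100, 106, 141, 158 → MAD = 92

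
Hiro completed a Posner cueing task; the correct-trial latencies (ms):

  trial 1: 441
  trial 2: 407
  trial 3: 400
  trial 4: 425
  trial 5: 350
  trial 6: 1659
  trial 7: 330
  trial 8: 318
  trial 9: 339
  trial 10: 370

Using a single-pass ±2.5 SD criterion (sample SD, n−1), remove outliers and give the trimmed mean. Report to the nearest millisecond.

n = 10, ΣRT = 5039, M = 503.900
Σ(x−M)² = 1498228.90; s = √(1498228.90/9) = 408.007
Cutoffs: 503.900 ± 2.5·408.007 → [-516.1, 1523.9]
Outside: 1659 → excluded.
Retained (n=9): Σ = 3380, mean = 3380/9 = 375.556

376 ms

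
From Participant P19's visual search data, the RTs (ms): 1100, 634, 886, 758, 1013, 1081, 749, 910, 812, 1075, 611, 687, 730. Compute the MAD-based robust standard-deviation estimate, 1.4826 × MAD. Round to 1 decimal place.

Sorted: 611, 634, 687, 730, 749, 758, 812, 886, 910, 1013, 1075, 1081, 1100 → median = 812
|x − 812| sorted: 0, 54, 63, 74, 82, 98, 125, 178, 201, 201, 263, 269, 288 → MAD = 125
Robust SD ≈ 1.4826 × 125 = 185.325

185.3 ms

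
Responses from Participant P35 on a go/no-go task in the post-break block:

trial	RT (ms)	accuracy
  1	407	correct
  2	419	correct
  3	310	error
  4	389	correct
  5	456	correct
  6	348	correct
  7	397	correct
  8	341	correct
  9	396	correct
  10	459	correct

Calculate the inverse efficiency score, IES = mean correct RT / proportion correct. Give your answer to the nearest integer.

Correct trials (n=9): 407, 419, 389, 456, 348, 397, 341, 396, 459
Mean correct RT = 3612/9 = 401.3333 ms
Proportion correct = 9/10
IES = 401.3333 / (9/10) = 445.926 ms

446 ms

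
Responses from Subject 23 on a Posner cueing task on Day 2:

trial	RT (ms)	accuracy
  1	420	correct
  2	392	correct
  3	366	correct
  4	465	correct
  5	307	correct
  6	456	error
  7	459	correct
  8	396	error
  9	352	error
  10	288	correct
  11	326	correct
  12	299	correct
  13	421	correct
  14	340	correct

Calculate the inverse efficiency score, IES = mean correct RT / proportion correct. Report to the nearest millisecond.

472 ms

Correct trials (n=11): 420, 392, 366, 465, 307, 459, 288, 326, 299, 421, 340
Mean correct RT = 4083/11 = 371.1818 ms
Proportion correct = 11/14
IES = 371.1818 / (11/14) = 472.413 ms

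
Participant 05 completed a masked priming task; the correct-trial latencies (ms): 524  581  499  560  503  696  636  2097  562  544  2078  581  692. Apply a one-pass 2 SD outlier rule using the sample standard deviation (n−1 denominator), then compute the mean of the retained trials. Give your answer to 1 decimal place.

n = 13, ΣRT = 10553, M = 811.769
Σ(x−M)² = 3893756.31; s = √(3893756.31/12) = 569.631
Cutoffs: 811.769 ± 2·569.631 → [-327.5, 1951.0]
Outside: 2078, 2097 → excluded.
Retained (n=11): Σ = 6378, mean = 6378/11 = 579.818

579.8 ms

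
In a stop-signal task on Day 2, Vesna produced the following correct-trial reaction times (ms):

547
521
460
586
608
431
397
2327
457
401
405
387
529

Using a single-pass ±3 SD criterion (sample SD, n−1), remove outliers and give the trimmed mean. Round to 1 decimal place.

n = 13, ΣRT = 8056, M = 619.692
Σ(x−M)² = 3224652.77; s = √(3224652.77/12) = 518.383
Cutoffs: 619.692 ± 3·518.383 → [-935.5, 2174.8]
Outside: 2327 → excluded.
Retained (n=12): Σ = 5729, mean = 5729/12 = 477.417

477.4 ms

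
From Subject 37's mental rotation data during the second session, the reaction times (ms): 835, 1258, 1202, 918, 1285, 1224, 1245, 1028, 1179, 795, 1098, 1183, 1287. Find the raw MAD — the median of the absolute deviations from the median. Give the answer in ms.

85 ms

Sorted: 795, 835, 918, 1028, 1098, 1179, 1183, 1202, 1224, 1245, 1258, 1285, 1287 → median = 1183
|x − 1183|: 348, 75, 19, 265, 102, 41, 62, 155, 4, 388, 85, 0, 104
Sorted deviations: 0, 4, 19, 41, 62, 75, 85, 102, 104, 155, 265, 348, 388 → MAD = 85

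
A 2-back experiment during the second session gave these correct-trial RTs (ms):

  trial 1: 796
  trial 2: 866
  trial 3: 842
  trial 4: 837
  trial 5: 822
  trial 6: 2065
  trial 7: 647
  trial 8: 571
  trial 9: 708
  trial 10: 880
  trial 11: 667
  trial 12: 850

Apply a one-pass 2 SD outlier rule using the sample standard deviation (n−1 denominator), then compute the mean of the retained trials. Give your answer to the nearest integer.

n = 12, ΣRT = 10551, M = 879.250
Σ(x−M)² = 1643750.25; s = √(1643750.25/11) = 386.564
Cutoffs: 879.250 ± 2·386.564 → [106.1, 1652.4]
Outside: 2065 → excluded.
Retained (n=11): Σ = 8486, mean = 8486/11 = 771.455

771 ms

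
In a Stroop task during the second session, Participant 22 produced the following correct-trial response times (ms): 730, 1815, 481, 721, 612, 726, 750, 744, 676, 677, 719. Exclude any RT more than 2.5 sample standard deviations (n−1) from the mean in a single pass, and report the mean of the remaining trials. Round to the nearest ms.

n = 11, ΣRT = 8651, M = 786.455
Σ(x−M)² = 1224630.73; s = √(1224630.73/10) = 349.947
Cutoffs: 786.455 ± 2.5·349.947 → [-88.4, 1661.3]
Outside: 1815 → excluded.
Retained (n=10): Σ = 6836, mean = 6836/10 = 683.600

684 ms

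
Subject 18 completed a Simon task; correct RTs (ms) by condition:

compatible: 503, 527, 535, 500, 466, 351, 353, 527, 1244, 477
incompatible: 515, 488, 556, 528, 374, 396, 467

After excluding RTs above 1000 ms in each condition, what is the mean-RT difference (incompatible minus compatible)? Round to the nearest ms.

compatible: exclude 1244
M(compatible) = 4239/9 = 471.000
M(incompatible) = 3324/7 = 474.857
Difference = 474.857 − 471.000 = 3.857 ms

4 ms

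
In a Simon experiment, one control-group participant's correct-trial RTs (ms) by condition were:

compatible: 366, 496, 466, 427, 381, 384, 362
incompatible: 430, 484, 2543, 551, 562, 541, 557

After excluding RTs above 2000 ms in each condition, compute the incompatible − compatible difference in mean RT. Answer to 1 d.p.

incompatible: exclude 2543
M(compatible) = 2882/7 = 411.714
M(incompatible) = 3125/6 = 520.833
Difference = 520.833 − 411.714 = 109.119 ms

109.1 ms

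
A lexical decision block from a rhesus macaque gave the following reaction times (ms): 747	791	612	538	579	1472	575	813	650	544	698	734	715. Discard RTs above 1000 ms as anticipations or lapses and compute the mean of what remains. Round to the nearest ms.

666 ms

Excluded: 1472
Retained (n=12): Σ = 7996
Mean = 7996/12 = 666.3333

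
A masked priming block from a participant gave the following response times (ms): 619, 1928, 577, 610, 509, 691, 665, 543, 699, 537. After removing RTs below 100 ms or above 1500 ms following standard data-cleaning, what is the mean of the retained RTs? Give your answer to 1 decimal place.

Excluded: 1928
Retained (n=9): Σ = 5450
Mean = 5450/9 = 605.5556

605.6 ms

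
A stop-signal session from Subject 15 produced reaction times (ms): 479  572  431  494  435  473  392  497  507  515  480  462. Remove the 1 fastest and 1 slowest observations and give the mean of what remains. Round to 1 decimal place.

Sorted: 392, 431, 435, 462, 473, 479, 480, 494, 497, 507, 515, 572
Drop lowest 1 (392) and highest 1 (572)
Remaining (n=10): Σ = 4773, mean = 4773/10 = 477.300

477.3 ms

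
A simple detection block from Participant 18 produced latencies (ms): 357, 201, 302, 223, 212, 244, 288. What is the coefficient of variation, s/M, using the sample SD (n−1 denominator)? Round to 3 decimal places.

n = 7, Σ = 1827, M = 261.0000
Σ(x−M)² = 19360.000; s = √(19360.000/6) = 56.8038
CV = 56.8038 / 261.0000 = 0.21764

0.218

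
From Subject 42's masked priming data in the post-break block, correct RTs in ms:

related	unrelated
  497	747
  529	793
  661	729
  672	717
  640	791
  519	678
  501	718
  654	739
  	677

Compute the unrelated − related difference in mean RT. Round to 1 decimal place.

M(related) = 4673/8 = 584.125
M(unrelated) = 6589/9 = 732.111
Difference = 732.111 − 584.125 = 147.986 ms

148.0 ms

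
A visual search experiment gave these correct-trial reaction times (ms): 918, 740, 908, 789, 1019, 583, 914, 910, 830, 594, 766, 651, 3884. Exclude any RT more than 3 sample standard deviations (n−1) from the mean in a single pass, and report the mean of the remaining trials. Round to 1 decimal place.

n = 13, ΣRT = 13506, M = 1038.923
Σ(x−M)² = 8985108.92; s = √(8985108.92/12) = 865.309
Cutoffs: 1038.923 ± 3·865.309 → [-1557.0, 3634.8]
Outside: 3884 → excluded.
Retained (n=12): Σ = 9622, mean = 9622/12 = 801.833

801.8 ms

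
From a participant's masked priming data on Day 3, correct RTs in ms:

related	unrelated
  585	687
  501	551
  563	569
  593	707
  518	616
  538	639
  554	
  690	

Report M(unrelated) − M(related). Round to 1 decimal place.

M(related) = 4542/8 = 567.750
M(unrelated) = 3769/6 = 628.167
Difference = 628.167 − 567.750 = 60.417 ms

60.4 ms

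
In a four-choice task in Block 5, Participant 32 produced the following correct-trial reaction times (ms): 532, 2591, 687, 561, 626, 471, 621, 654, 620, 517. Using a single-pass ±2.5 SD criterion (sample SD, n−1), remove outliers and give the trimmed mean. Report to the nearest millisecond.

n = 10, ΣRT = 7880, M = 788.000
Σ(x−M)² = 3652318.00; s = √(3652318.00/9) = 637.035
Cutoffs: 788.000 ± 2.5·637.035 → [-804.6, 2380.6]
Outside: 2591 → excluded.
Retained (n=9): Σ = 5289, mean = 5289/9 = 587.667

588 ms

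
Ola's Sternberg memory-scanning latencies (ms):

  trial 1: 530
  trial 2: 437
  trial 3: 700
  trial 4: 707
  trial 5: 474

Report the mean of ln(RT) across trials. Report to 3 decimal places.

6.325

ln(RT): 6.2729, 6.0799, 6.5511, 6.5610, 6.1612
Σ ln(RT) = 31.6261
Mean = 31.6261/5 = 6.32523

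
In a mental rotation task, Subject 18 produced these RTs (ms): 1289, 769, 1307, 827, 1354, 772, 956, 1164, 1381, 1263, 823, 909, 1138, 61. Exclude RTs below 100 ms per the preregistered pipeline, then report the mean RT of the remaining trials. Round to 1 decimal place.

Excluded: 61
Retained (n=13): Σ = 13952
Mean = 13952/13 = 1073.2308

1073.2 ms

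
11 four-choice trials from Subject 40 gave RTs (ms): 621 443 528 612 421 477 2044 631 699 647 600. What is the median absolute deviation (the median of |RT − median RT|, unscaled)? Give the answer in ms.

Sorted: 421, 443, 477, 528, 600, 612, 621, 631, 647, 699, 2044 → median = 612
|x − 612|: 9, 169, 84, 0, 191, 135, 1432, 19, 87, 35, 12
Sorted deviations: 0, 9, 12, 19, 35, 84, 87, 135, 169, 191, 1432 → MAD = 84

84 ms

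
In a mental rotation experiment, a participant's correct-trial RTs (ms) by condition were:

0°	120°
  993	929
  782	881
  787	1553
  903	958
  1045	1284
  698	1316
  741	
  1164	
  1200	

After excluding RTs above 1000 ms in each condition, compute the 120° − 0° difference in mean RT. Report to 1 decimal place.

0°: exclude 1045, 1164, 1200
120°: exclude 1553, 1284, 1316
M(0°) = 4904/6 = 817.333
M(120°) = 2768/3 = 922.667
Difference = 922.667 − 817.333 = 105.333 ms

105.3 ms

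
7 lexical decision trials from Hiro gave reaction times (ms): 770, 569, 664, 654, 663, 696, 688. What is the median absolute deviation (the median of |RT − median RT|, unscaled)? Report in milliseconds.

24 ms

Sorted: 569, 654, 663, 664, 688, 696, 770 → median = 664
|x − 664|: 106, 95, 0, 10, 1, 32, 24
Sorted deviations: 0, 1, 10, 24, 32, 95, 106 → MAD = 24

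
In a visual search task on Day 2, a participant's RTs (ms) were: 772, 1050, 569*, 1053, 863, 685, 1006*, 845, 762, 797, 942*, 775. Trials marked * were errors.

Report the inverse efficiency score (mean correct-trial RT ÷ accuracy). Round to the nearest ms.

1126 ms

Correct trials (n=9): 772, 1050, 1053, 863, 685, 845, 762, 797, 775
Mean correct RT = 7602/9 = 844.6667 ms
Proportion correct = 9/12
IES = 844.6667 / (9/12) = 1126.222 ms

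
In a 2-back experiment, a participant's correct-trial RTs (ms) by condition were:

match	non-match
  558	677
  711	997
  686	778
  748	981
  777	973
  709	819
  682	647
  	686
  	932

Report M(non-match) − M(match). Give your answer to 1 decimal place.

136.4 ms

M(match) = 4871/7 = 695.857
M(non-match) = 7490/9 = 832.222
Difference = 832.222 − 695.857 = 136.365 ms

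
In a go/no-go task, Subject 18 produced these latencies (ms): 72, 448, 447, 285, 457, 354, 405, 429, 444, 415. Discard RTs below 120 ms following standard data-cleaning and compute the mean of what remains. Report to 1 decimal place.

409.3 ms

Excluded: 72
Retained (n=9): Σ = 3684
Mean = 3684/9 = 409.3333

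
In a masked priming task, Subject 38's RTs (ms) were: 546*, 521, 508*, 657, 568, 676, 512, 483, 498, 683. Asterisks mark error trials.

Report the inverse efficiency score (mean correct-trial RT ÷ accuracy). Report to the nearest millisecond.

718 ms

Correct trials (n=8): 521, 657, 568, 676, 512, 483, 498, 683
Mean correct RT = 4598/8 = 574.7500 ms
Proportion correct = 8/10
IES = 574.7500 / (8/10) = 718.438 ms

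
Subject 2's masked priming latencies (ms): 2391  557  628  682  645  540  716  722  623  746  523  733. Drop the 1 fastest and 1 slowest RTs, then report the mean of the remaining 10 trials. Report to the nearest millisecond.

659 ms

Sorted: 523, 540, 557, 623, 628, 645, 682, 716, 722, 733, 746, 2391
Drop lowest 1 (523) and highest 1 (2391)
Remaining (n=10): Σ = 6592, mean = 6592/10 = 659.200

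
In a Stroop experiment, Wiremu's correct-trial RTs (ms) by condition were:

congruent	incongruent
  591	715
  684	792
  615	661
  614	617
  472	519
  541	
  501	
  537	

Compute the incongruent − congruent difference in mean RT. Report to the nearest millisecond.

M(congruent) = 4555/8 = 569.375
M(incongruent) = 3304/5 = 660.800
Difference = 660.800 − 569.375 = 91.425 ms

91 ms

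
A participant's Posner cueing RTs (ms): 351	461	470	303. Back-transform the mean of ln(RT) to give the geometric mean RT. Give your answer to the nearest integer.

ln(RT): 5.8608, 6.1334, 6.1527, 5.7137
Mean ln(RT) = 23.8606/4 = 5.96516
Geometric mean = exp(5.96516) = 389.62 ms

390 ms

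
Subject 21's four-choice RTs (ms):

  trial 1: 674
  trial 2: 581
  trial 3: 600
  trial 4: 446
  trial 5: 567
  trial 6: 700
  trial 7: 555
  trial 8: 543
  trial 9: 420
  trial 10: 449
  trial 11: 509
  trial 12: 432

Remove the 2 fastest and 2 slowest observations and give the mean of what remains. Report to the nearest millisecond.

531 ms

Sorted: 420, 432, 446, 449, 509, 543, 555, 567, 581, 600, 674, 700
Drop lowest 2 (420, 432) and highest 2 (674, 700)
Remaining (n=8): Σ = 4250, mean = 4250/8 = 531.250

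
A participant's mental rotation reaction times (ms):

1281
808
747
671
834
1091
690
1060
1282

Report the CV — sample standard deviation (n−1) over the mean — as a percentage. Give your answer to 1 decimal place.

25.8%

n = 9, Σ = 8464, M = 940.4444
Σ(x−M)² = 471214.222; s = √(471214.222/8) = 242.6969
CV = 242.6969 / 940.4444 = 0.25807 = 25.807%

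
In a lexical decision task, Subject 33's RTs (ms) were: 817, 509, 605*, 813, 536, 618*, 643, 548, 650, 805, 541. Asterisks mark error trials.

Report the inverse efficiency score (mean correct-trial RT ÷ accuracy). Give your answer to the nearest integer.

Correct trials (n=9): 817, 509, 813, 536, 643, 548, 650, 805, 541
Mean correct RT = 5862/9 = 651.3333 ms
Proportion correct = 9/11
IES = 651.3333 / (9/11) = 796.074 ms

796 ms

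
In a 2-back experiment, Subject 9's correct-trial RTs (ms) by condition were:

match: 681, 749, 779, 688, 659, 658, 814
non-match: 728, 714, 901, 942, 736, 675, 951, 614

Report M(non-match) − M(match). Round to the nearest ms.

M(match) = 5028/7 = 718.286
M(non-match) = 6261/8 = 782.625
Difference = 782.625 − 718.286 = 64.339 ms

64 ms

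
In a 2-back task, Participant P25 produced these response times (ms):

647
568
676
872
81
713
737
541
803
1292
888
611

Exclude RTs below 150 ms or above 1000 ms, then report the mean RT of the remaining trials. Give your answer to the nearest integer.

Excluded: 81, 1292
Retained (n=10): Σ = 7056
Mean = 7056/10 = 705.6000

706 ms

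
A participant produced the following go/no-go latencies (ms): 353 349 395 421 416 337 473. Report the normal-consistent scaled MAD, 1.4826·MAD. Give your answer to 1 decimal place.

62.3 ms

Sorted: 337, 349, 353, 395, 416, 421, 473 → median = 395
|x − 395| sorted: 0, 21, 26, 42, 46, 58, 78 → MAD = 42
Robust SD ≈ 1.4826 × 42 = 62.269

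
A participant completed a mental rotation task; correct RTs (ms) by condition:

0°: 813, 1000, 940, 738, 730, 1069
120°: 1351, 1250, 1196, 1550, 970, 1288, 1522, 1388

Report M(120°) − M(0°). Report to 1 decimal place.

M(0°) = 5290/6 = 881.667
M(120°) = 10515/8 = 1314.375
Difference = 1314.375 − 881.667 = 432.708 ms

432.7 ms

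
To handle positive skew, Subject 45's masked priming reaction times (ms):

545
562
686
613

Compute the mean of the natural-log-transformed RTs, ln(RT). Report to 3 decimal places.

ln(RT): 6.3008, 6.3315, 6.5309, 6.4184
Σ ln(RT) = 25.5815
Mean = 25.5815/4 = 6.39538

6.395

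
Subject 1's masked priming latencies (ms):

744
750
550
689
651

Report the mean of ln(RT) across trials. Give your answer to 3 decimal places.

ln(RT): 6.6120, 6.6201, 6.3099, 6.5352, 6.4785
Σ ln(RT) = 32.5558
Mean = 32.5558/5 = 6.51116

6.511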